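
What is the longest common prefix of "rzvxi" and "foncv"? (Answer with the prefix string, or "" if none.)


String 1: 'rzvxi'
String 2: 'foncv'
Compare position by position:
pos 0: 'r' vs 'f' differ -> stop
Longest common prefix: "" (length 0)


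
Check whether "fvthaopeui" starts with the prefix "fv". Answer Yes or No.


Input string: 'fvthaopeui'
Prefix to check: 'fv'
First 2 characters of input: 'fv'
Match: True
Result: Yes


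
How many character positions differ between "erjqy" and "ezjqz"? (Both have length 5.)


String 1: 'erjqy'
String 2: 'ezjqz'
Compare each position: pos 0: 'e'=='e', pos 1: 'r'!='z', pos 2: 'j'=='j', pos 3: 'q'=='q', pos 4: 'y'!='z'
Differing positions: 2
Hamming distance: 2


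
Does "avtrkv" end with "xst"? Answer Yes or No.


Input string: 'avtrkv'
Suffix to check: 'xst'
Last 3 characters of input: 'rkv'
Match: False
Result: No


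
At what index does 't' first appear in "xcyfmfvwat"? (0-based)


Input string: 'xcyfmfvwat'
Target: 't'
Scanning left to right: s[0]='x', s[1]='c', s[2]='y', s[3]='f', s[4]='m', s[5]='f', s[6]='v', s[7]='w', s[8]='a', s[9]='t'
First match at index: 9


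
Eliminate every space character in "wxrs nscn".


Input string: 'wxrs nscn'
Operation: remove all spaces
Words: 'wxrs', 'nscn'
Join without spaces: wxrsnscn


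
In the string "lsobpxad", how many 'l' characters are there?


Input string: 'lsobpxad'
Target character: 'l'
Scan each position: s[0]='l'
Matches found at indices: 0
Total: 1


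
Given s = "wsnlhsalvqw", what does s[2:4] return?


Input string: 'wsnlhsalvqw'
Operation: slice [2:4]
Extract characters: s[2]='n', s[3]='l'
Result: nl


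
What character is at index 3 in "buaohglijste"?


Input string: 'buaohglijste'
Operation: get character at index 3
Index mapping: s[0]='b', s[1]='u', s[2]='a', s[3]='o'
Result: 'o'


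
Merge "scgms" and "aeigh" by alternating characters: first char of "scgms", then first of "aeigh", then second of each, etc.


String 1: 'scgms'
String 2: 'aeigh'
Operation: alternate characters
Pairs: 's'+'a', 'c'+'e', 'g'+'i', 'm'+'g', 's'+'h'
Result: sacegimgsh


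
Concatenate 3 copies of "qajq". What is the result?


Input string: 'qajq'
Operation: repeat 3 times
Concatenation: 'qajq' + 'qajq' + 'qajq'
Result: qajqqajqqajq


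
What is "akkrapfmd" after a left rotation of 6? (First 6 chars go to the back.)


Input: 'akkrapfmd', shift = 6
Operation: split at index 6 and swap parts
Front part s[0:6] = 'akkrap'
Back part s[6:] = 'fmd'
Rotated = back + front = 'fmd' + 'akkrap'
Result: fmdakkrap


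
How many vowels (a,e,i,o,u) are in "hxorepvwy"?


Input string: 'hxorepvwy'
Operation: count vowels (a, e, i, o, u)
Scan: s[0]='h', s[1]='x', s[2]='o' (vowel), s[3]='r', s[4]='e' (vowel), s[5]='p', s[6]='v', s[7]='w', s[8]='y'
Vowels found: 2
Result: 2


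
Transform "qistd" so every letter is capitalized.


Input string: 'qistd'
Operation: convert each letter to uppercase
Mapping: 'q'->'Q', 'i'->'I', 's'->'S', 't'->'T', 'd'->'D'
Result: QISTD


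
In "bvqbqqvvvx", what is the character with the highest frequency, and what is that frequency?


Input: 'bvqbqqvvvx'
Operation: tally each character
Counts: 'b':2, 'q':3, 'v':4, 'x':1
Maximum: 'v' appears 4 times


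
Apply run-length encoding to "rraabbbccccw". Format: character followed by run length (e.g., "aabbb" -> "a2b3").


Input: 'rraabbbccccw'
Operation: identify consecutive runs
Runs: 'rr' -> r2, 'aa' -> a2, 'bbb' -> b3, 'cccc' -> c4, 'w' -> w1
Encoded: r2a2b3c4w1


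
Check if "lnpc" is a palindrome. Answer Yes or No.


Input string: 'lnpc'
Reversed: 'cpnl'
Compare pairs: s[0]='l' vs s[3]='c' (mismatch), s[1]='n' vs s[2]='p' (mismatch)
Palindrome: No


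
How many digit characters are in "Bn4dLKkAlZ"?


Input string: 'Bn4dLKkAlZ'
Operation: count digit characters (0-9)
Scan: 'B', 'n', '4'(digit), 'd', 'L', 'K', 'k', 'A', 'l', 'Z'
Digits found: 1
Result: 1


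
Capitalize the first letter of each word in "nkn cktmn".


Input string: 'nkn cktmn'
Operation: capitalize first letter of each word
Word transformations: 'nkn'->'Nkn', 'cktmn'->'Cktmn'
Result: Nkn Cktmn


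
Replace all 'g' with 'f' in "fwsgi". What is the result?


Input string: 'fwsgi'
Operation: replace 'g' with 'f'
Positions of 'g': 3
After replacement: fwsfi


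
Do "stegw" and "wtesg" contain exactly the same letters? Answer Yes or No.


String 1: 'stegw' -> sorted: 'egstw'
String 2: 'wtesg' -> sorted: 'egstw'
Compare sorted forms: 'egstw' == 'egstw'
Anagram: Yes


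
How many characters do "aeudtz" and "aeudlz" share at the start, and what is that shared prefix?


String 1: 'aeudtz'
String 2: 'aeudlz'
Compare position by position:
pos 0: 'a' vs 'a' match
pos 1: 'e' vs 'e' match
pos 2: 'u' vs 'u' match
pos 3: 'd' vs 'd' match
pos 4: 't' vs 'l' differ -> stop
Longest common prefix: "aeud" (length 4)


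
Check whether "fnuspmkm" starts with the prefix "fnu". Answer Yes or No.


Input string: 'fnuspmkm'
Prefix to check: 'fnu'
First 3 characters of input: 'fnu'
Match: True
Result: Yes


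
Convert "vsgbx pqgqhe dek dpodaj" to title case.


Input string: 'vsgbx pqgqhe dek dpodaj'
Operation: capitalize first letter of each word
Word transformations: 'vsgbx'->'Vsgbx', 'pqgqhe'->'Pqgqhe', 'dek'->'Dek', 'dpodaj'->'Dpodaj'
Result: Vsgbx Pqgqhe Dek Dpodaj


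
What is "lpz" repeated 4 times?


Input string: 'lpz'
Operation: repeat 4 times
Concatenation: 'lpz' + 'lpz' + 'lpz' + 'lpz'
Result: lpzlpzlpzlpz


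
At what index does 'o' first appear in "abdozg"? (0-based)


Input string: 'abdozg'
Target: 'o'
Scanning left to right: s[0]='a', s[1]='b', s[2]='d', s[3]='o'
First match at index: 3


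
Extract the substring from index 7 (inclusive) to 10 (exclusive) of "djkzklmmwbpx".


Input string: 'djkzklmmwbpx'
Operation: slice [7:10]
Extract characters: s[7]='m', s[8]='w', s[9]='b'
Result: mwb


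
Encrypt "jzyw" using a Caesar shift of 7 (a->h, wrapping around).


Input: 'jzyw', shift = 7
Operation: for each letter, (position + 7) mod 26
Mapping: 'j'(9+7=16)->'q', 'z'(25+7=32, 32 mod 26=6)->'g', 'y'(24+7=31, 31 mod 26=5)->'f', 'w'(22+7=29, 29 mod 26=3)->'d'
Result: qgfd


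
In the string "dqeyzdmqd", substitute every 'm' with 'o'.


Input string: 'dqeyzdmqd'
Operation: replace 'm' with 'o'
Positions of 'm': 6
After replacement: dqeyzdoqd


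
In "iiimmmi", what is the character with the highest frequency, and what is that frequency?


Input: 'iiimmmi'
Operation: tally each character
Counts: 'i':4, 'm':3
Maximum: 'i' appears 4 times


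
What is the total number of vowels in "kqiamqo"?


Input string: 'kqiamqo'
Operation: count vowels (a, e, i, o, u)
Scan: s[0]='k', s[1]='q', s[2]='i' (vowel), s[3]='a' (vowel), s[4]='m', s[5]='q', s[6]='o' (vowel)
Vowels found: 3
Result: 3


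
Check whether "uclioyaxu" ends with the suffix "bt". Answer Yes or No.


Input string: 'uclioyaxu'
Suffix to check: 'bt'
Last 2 characters of input: 'xu'
Match: False
Result: No


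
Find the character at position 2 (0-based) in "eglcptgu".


Input string: 'eglcptgu'
Operation: get character at index 2
Index mapping: s[0]='e', s[1]='g', s[2]='l'
Result: 'l'


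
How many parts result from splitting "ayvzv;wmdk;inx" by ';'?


Input string: 'ayvzv;wmdk;inx'
Delimiter: ';'
Split result: 'ayvzv', 'wmdk', 'inx'
Number of parts: 3


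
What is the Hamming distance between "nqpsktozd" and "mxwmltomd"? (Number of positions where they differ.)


String 1: 'nqpsktozd'
String 2: 'mxwmltomd'
Compare each position: pos 0: 'n'!='m', pos 1: 'q'!='x', pos 2: 'p'!='w', pos 3: 's'!='m', pos 4: 'k'!='l', pos 5: 't'=='t', pos 6: 'o'=='o', pos 7: 'z'!='m', pos 8: 'd'=='d'
Differing positions: 6
Hamming distance: 6


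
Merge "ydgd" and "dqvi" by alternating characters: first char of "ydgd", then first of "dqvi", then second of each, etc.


String 1: 'ydgd'
String 2: 'dqvi'
Operation: alternate characters
Pairs: 'y'+'d', 'd'+'q', 'g'+'v', 'd'+'i'
Result: yddqgvdi


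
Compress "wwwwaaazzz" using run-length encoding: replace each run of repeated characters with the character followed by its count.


Input: 'wwwwaaazzz'
Operation: identify consecutive runs
Runs: 'wwww' -> w4, 'aaa' -> a3, 'zzz' -> z3
Encoded: w4a3z3


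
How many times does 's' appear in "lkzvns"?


Input string: 'lkzvns'
Target character: 's'
Scan each position: s[5]='s'
Matches found at indices: 5
Total: 1


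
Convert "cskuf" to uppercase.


Input string: 'cskuf'
Operation: convert each letter to uppercase
Mapping: 'c'->'C', 's'->'S', 'k'->'K', 'u'->'U', 'f'->'F'
Result: CSKUF


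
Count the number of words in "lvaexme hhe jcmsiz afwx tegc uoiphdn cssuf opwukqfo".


Input string: 'lvaexme hhe jcmsiz afwx tegc uoiphdn cssuf opwukqfo'
Operation: split by spaces
Words found: 'lvaexme', 'hhe', 'jcmsiz', 'afwx', 'tegc', 'uoiphdn', 'cssuf', 'opwukqfo'
Word count: 8


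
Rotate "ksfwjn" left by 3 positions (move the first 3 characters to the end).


Input: 'ksfwjn', shift = 3
Operation: split at index 3 and swap parts
Front part s[0:3] = 'ksf'
Back part s[3:] = 'wjn'
Rotated = back + front = 'wjn' + 'ksf'
Result: wjnksf


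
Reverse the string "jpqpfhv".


Input string: 'jpqpfhv'
Operation: reverse character order
Original order: 'j' -> 'p' -> 'q' -> 'p' -> 'f' -> 'h' -> 'v'
Reversed order: 'v' -> 'h' -> 'f' -> 'p' -> 'q' -> 'p' -> 'j'
Result: vhfpqpj


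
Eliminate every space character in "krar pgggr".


Input string: 'krar pgggr'
Operation: remove all spaces
Words: 'krar', 'pgggr'
Join without spaces: krarpgggr


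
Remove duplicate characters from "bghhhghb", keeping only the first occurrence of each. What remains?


Input: 'bghhhghb'
Operation: keep first occurrence of each character
Scan: s[0]='b' new -> keep; s[1]='g' new -> keep; s[2]='h' new -> keep; s[3]='h' seen -> skip; s[4]='h' seen -> skip; s[5]='g' seen -> skip; s[6]='h' seen -> skip; s[7]='b' seen -> skip
Result: bgh


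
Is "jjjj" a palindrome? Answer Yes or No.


Input string: 'jjjj'
Reversed: 'jjjj'
Compare pairs: s[0]='j' vs s[3]='j' (match), s[1]='j' vs s[2]='j' (match)
Palindrome: Yes


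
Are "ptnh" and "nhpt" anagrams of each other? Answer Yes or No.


String 1: 'ptnh' -> sorted: 'hnpt'
String 2: 'nhpt' -> sorted: 'hnpt'
Compare sorted forms: 'hnpt' == 'hnpt'
Anagram: Yes


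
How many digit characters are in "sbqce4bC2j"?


Input string: 'sbqce4bC2j'
Operation: count digit characters (0-9)
Scan: 's', 'b', 'q', 'c', 'e', '4'(digit), 'b', 'C', '2'(digit), 'j'
Digits found: 2
Result: 2


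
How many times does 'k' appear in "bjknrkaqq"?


Input string: 'bjknrkaqq'
Target character: 'k'
Scan each position: s[2]='k', s[5]='k'
Matches found at indices: 2, 5
Total: 2


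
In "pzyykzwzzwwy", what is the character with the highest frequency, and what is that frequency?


Input: 'pzyykzwzzwwy'
Operation: tally each character
Counts: 'k':1, 'p':1, 'w':3, 'y':3, 'z':4
Maximum: 'z' appears 4 times


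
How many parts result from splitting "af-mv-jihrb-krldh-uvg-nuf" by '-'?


Input string: 'af-mv-jihrb-krldh-uvg-nuf'
Delimiter: '-'
Split result: 'af', 'mv', 'jihrb', 'krldh', 'uvg', 'nuf'
Number of parts: 6


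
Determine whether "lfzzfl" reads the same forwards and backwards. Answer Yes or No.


Input string: 'lfzzfl'
Reversed: 'lfzzfl'
Compare pairs: s[0]='l' vs s[5]='l' (match), s[1]='f' vs s[4]='f' (match), s[2]='z' vs s[3]='z' (match)
Palindrome: Yes


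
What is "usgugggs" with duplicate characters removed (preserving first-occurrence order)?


Input: 'usgugggs'
Operation: keep first occurrence of each character
Scan: s[0]='u' new -> keep; s[1]='s' new -> keep; s[2]='g' new -> keep; s[3]='u' seen -> skip; s[4]='g' seen -> skip; s[5]='g' seen -> skip; s[6]='g' seen -> skip; s[7]='s' seen -> skip
Result: usg


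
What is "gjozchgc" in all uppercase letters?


Input string: 'gjozchgc'
Operation: convert each letter to uppercase
Mapping: 'g'->'G', 'j'->'J', 'o'->'O', 'z'->'Z', 'c'->'C', 'h'->'H', 'g'->'G', 'c'->'C'
Result: GJOZCHGC


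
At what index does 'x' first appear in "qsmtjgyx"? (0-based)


Input string: 'qsmtjgyx'
Target: 'x'
Scanning left to right: s[0]='q', s[1]='s', s[2]='m', s[3]='t', s[4]='j', s[5]='g', s[6]='y', s[7]='x'
First match at index: 7


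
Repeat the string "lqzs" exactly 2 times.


Input string: 'lqzs'
Operation: repeat 2 times
Concatenation: 'lqzs' + 'lqzs'
Result: lqzslqzs


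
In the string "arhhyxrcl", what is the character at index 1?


Input string: 'arhhyxrcl'
Operation: get character at index 1
Index mapping: s[0]='a', s[1]='r'
Result: 'r'


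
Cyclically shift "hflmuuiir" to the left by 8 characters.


Input: 'hflmuuiir', shift = 8
Operation: split at index 8 and swap parts
Front part s[0:8] = 'hflmuuii'
Back part s[8:] = 'r'
Rotated = back + front = 'r' + 'hflmuuii'
Result: rhflmuuii


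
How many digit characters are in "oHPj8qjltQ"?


Input string: 'oHPj8qjltQ'
Operation: count digit characters (0-9)
Scan: 'o', 'H', 'P', 'j', '8'(digit), 'q', 'j', 'l', 't', 'Q'
Digits found: 1
Result: 1


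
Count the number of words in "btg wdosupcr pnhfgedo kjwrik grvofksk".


Input string: 'btg wdosupcr pnhfgedo kjwrik grvofksk'
Operation: split by spaces
Words found: 'btg', 'wdosupcr', 'pnhfgedo', 'kjwrik', 'grvofksk'
Word count: 5


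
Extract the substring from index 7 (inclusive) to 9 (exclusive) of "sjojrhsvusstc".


Input string: 'sjojrhsvusstc'
Operation: slice [7:9]
Extract characters: s[7]='v', s[8]='u'
Result: vu


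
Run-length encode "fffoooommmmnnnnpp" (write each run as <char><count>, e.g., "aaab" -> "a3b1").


Input: 'fffoooommmmnnnnpp'
Operation: identify consecutive runs
Runs: 'fff' -> f3, 'oooo' -> o4, 'mmmm' -> m4, 'nnnn' -> n4, 'pp' -> p2
Encoded: f3o4m4n4p2


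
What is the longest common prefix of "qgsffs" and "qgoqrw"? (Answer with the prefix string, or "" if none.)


String 1: 'qgsffs'
String 2: 'qgoqrw'
Compare position by position:
pos 0: 'q' vs 'q' match
pos 1: 'g' vs 'g' match
pos 2: 's' vs 'o' differ -> stop
Longest common prefix: "qg" (length 2)


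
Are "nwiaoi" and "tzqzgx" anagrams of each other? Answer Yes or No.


String 1: 'nwiaoi' -> sorted: 'aiinow'
String 2: 'tzqzgx' -> sorted: 'gqtxzz'
Compare sorted forms: 'aiinow' != 'gqtxzz'
Anagram: No


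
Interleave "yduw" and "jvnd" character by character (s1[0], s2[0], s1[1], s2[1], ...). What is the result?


String 1: 'yduw'
String 2: 'jvnd'
Operation: alternate characters
Pairs: 'y'+'j', 'd'+'v', 'u'+'n', 'w'+'d'
Result: yjdvunwd


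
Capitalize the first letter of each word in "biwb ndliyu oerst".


Input string: 'biwb ndliyu oerst'
Operation: capitalize first letter of each word
Word transformations: 'biwb'->'Biwb', 'ndliyu'->'Ndliyu', 'oerst'->'Oerst'
Result: Biwb Ndliyu Oerst


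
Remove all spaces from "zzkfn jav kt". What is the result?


Input string: 'zzkfn jav kt'
Operation: remove all spaces
Words: 'zzkfn', 'jav', 'kt'
Join without spaces: zzkfnjavkt


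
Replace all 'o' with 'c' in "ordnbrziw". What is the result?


Input string: 'ordnbrziw'
Operation: replace 'o' with 'c'
Positions of 'o': 0
After replacement: crdnbrziw


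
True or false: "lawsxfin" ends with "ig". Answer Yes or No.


Input string: 'lawsxfin'
Suffix to check: 'ig'
Last 2 characters of input: 'in'
Match: False
Result: No


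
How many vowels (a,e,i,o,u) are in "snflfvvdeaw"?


Input string: 'snflfvvdeaw'
Operation: count vowels (a, e, i, o, u)
Scan: s[0]='s', s[1]='n', s[2]='f', s[3]='l', s[4]='f', s[5]='v', s[6]='v', s[7]='d', s[8]='e' (vowel), s[9]='a' (vowel), s[10]='w'
Vowels found: 2
Result: 2


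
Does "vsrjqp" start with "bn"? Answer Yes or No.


Input string: 'vsrjqp'
Prefix to check: 'bn'
First 2 characters of input: 'vs'
Match: False
Result: No


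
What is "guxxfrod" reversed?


Input string: 'guxxfrod'
Operation: reverse character order
Original order: 'g' -> 'u' -> 'x' -> 'x' -> 'f' -> 'r' -> 'o' -> 'd'
Reversed order: 'd' -> 'o' -> 'r' -> 'f' -> 'x' -> 'x' -> 'u' -> 'g'
Result: dorfxxug


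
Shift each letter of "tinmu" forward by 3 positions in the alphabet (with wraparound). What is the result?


Input: 'tinmu', shift = 3
Operation: for each letter, (position + 3) mod 26
Mapping: 't'(19+3=22)->'w', 'i'(8+3=11)->'l', 'n'(13+3=16)->'q', 'm'(12+3=15)->'p', 'u'(20+3=23)->'x'
Result: wlqpx


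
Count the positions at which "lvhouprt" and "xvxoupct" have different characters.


String 1: 'lvhouprt'
String 2: 'xvxoupct'
Compare each position: pos 0: 'l'!='x', pos 1: 'v'=='v', pos 2: 'h'!='x', pos 3: 'o'=='o', pos 4: 'u'=='u', pos 5: 'p'=='p', pos 6: 'r'!='c', pos 7: 't'=='t'
Differing positions: 3
Hamming distance: 3


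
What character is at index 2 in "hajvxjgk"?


Input string: 'hajvxjgk'
Operation: get character at index 2
Index mapping: s[0]='h', s[1]='a', s[2]='j'
Result: 'j'


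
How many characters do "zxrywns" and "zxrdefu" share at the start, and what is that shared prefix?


String 1: 'zxrywns'
String 2: 'zxrdefu'
Compare position by position:
pos 0: 'z' vs 'z' match
pos 1: 'x' vs 'x' match
pos 2: 'r' vs 'r' match
pos 3: 'y' vs 'd' differ -> stop
Longest common prefix: "zxr" (length 3)


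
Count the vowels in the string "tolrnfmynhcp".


Input string: 'tolrnfmynhcp'
Operation: count vowels (a, e, i, o, u)
Scan: s[0]='t', s[1]='o' (vowel), s[2]='l', s[3]='r', s[4]='n', s[5]='f', s[6]='m', s[7]='y', s[8]='n', s[9]='h', s[10]='c', s[11]='p'
Vowels found: 1
Result: 1


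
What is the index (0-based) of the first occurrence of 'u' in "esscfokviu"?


Input string: 'esscfokviu'
Target: 'u'
Scanning left to right: s[0]='e', s[1]='s', s[2]='s', s[3]='c', s[4]='f', s[5]='o', s[6]='k', s[7]='v', s[8]='i', s[9]='u'
First match at index: 9


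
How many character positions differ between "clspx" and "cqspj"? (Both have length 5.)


String 1: 'clspx'
String 2: 'cqspj'
Compare each position: pos 0: 'c'=='c', pos 1: 'l'!='q', pos 2: 's'=='s', pos 3: 'p'=='p', pos 4: 'x'!='j'
Differing positions: 2
Hamming distance: 2


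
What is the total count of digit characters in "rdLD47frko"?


Input string: 'rdLD47frko'
Operation: count digit characters (0-9)
Scan: 'r', 'd', 'L', 'D', '4'(digit), '7'(digit), 'f', 'r', 'k', 'o'
Digits found: 2
Result: 2


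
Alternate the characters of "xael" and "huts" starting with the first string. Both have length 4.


String 1: 'xael'
String 2: 'huts'
Operation: alternate characters
Pairs: 'x'+'h', 'a'+'u', 'e'+'t', 'l'+'s'
Result: xhauetls


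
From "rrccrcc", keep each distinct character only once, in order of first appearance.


Input: 'rrccrcc'
Operation: keep first occurrence of each character
Scan: s[0]='r' new -> keep; s[1]='r' seen -> skip; s[2]='c' new -> keep; s[3]='c' seen -> skip; s[4]='r' seen -> skip; s[5]='c' seen -> skip; s[6]='c' seen -> skip
Result: rc


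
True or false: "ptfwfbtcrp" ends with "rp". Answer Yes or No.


Input string: 'ptfwfbtcrp'
Suffix to check: 'rp'
Last 2 characters of input: 'rp'
Match: True
Result: Yes


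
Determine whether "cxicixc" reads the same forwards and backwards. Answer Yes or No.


Input string: 'cxicixc'
Reversed: 'cxicixc'
Compare pairs: s[0]='c' vs s[6]='c' (match), s[1]='x' vs s[5]='x' (match), s[2]='i' vs s[4]='i' (match)
Palindrome: Yes


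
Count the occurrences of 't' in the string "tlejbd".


Input string: 'tlejbd'
Target character: 't'
Scan each position: s[0]='t'
Matches found at indices: 0
Total: 1


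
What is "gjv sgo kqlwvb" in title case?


Input string: 'gjv sgo kqlwvb'
Operation: capitalize first letter of each word
Word transformations: 'gjv'->'Gjv', 'sgo'->'Sgo', 'kqlwvb'->'Kqlwvb'
Result: Gjv Sgo Kqlwvb


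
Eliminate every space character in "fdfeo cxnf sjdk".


Input string: 'fdfeo cxnf sjdk'
Operation: remove all spaces
Words: 'fdfeo', 'cxnf', 'sjdk'
Join without spaces: fdfeocxnfsjdk


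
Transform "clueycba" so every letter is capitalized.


Input string: 'clueycba'
Operation: convert each letter to uppercase
Mapping: 'c'->'C', 'l'->'L', 'u'->'U', 'e'->'E', 'y'->'Y', 'c'->'C', 'b'->'B', 'a'->'A'
Result: CLUEYCBA


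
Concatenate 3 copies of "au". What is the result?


Input string: 'au'
Operation: repeat 3 times
Concatenation: 'au' + 'au' + 'au'
Result: auauau


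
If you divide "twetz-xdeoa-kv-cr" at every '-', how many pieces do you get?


Input string: 'twetz-xdeoa-kv-cr'
Delimiter: '-'
Split result: 'twetz', 'xdeoa', 'kv', 'cr'
Number of parts: 4


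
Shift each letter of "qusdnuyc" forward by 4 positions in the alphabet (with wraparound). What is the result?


Input: 'qusdnuyc', shift = 4
Operation: for each letter, (position + 4) mod 26
Mapping: 'q'(16+4=20)->'u', 'u'(20+4=24)->'y', 's'(18+4=22)->'w', 'd'(3+4=7)->'h', 'n'(13+4=17)->'r', 'u'(20+4=24)->'y', 'y'(24+4=28, 28 mod 26=2)->'c', 'c'(2+4=6)->'g'
Result: uywhrycg


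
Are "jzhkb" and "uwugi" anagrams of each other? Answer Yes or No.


String 1: 'jzhkb' -> sorted: 'bhjkz'
String 2: 'uwugi' -> sorted: 'giuuw'
Compare sorted forms: 'bhjkz' != 'giuuw'
Anagram: No


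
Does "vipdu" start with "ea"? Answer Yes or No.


Input string: 'vipdu'
Prefix to check: 'ea'
First 2 characters of input: 'vi'
Match: False
Result: No


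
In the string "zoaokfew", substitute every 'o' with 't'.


Input string: 'zoaokfew'
Operation: replace 'o' with 't'
Positions of 'o': 1, 3
After replacement: ztatkfew


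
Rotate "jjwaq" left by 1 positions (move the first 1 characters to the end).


Input: 'jjwaq', shift = 1
Operation: split at index 1 and swap parts
Front part s[0:1] = 'j'
Back part s[1:] = 'jwaq'
Rotated = back + front = 'jwaq' + 'j'
Result: jwaqj


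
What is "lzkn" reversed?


Input string: 'lzkn'
Operation: reverse character order
Original order: 'l' -> 'z' -> 'k' -> 'n'
Reversed order: 'n' -> 'k' -> 'z' -> 'l'
Result: nkzl


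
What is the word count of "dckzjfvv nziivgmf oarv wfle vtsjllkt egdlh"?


Input string: 'dckzjfvv nziivgmf oarv wfle vtsjllkt egdlh'
Operation: split by spaces
Words found: 'dckzjfvv', 'nziivgmf', 'oarv', 'wfle', 'vtsjllkt', 'egdlh'
Word count: 6


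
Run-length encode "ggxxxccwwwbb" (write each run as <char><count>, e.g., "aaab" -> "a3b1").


Input: 'ggxxxccwwwbb'
Operation: identify consecutive runs
Runs: 'gg' -> g2, 'xxx' -> x3, 'cc' -> c2, 'www' -> w3, 'bb' -> b2
Encoded: g2x3c2w3b2


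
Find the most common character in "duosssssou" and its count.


Input: 'duosssssou'
Operation: tally each character
Counts: 'd':1, 'o':2, 's':5, 'u':2
Maximum: 's' appears 5 times


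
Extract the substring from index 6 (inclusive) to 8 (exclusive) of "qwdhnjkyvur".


Input string: 'qwdhnjkyvur'
Operation: slice [6:8]
Extract characters: s[6]='k', s[7]='y'
Result: ky


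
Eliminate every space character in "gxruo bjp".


Input string: 'gxruo bjp'
Operation: remove all spaces
Words: 'gxruo', 'bjp'
Join without spaces: gxruobjp


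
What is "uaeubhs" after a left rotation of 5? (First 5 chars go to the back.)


Input: 'uaeubhs', shift = 5
Operation: split at index 5 and swap parts
Front part s[0:5] = 'uaeub'
Back part s[5:] = 'hs'
Rotated = back + front = 'hs' + 'uaeub'
Result: hsuaeub


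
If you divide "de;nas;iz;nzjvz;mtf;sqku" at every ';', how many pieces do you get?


Input string: 'de;nas;iz;nzjvz;mtf;sqku'
Delimiter: ';'
Split result: 'de', 'nas', 'iz', 'nzjvz', 'mtf', 'sqku'
Number of parts: 6


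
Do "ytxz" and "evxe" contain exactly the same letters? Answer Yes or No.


String 1: 'ytxz' -> sorted: 'txyz'
String 2: 'evxe' -> sorted: 'eevx'
Compare sorted forms: 'txyz' != 'eevx'
Anagram: No


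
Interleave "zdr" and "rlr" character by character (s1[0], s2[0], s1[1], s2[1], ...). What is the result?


String 1: 'zdr'
String 2: 'rlr'
Operation: alternate characters
Pairs: 'z'+'r', 'd'+'l', 'r'+'r'
Result: zrdlrr


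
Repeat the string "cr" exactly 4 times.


Input string: 'cr'
Operation: repeat 4 times
Concatenation: 'cr' + 'cr' + 'cr' + 'cr'
Result: crcrcrcr


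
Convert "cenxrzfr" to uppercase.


Input string: 'cenxrzfr'
Operation: convert each letter to uppercase
Mapping: 'c'->'C', 'e'->'E', 'n'->'N', 'x'->'X', 'r'->'R', 'z'->'Z', 'f'->'F', 'r'->'R'
Result: CENXRZFR


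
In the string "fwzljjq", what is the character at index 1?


Input string: 'fwzljjq'
Operation: get character at index 1
Index mapping: s[0]='f', s[1]='w'
Result: 'w'


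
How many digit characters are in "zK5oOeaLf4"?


Input string: 'zK5oOeaLf4'
Operation: count digit characters (0-9)
Scan: 'z', 'K', '5'(digit), 'o', 'O', 'e', 'a', 'L', 'f', '4'(digit)
Digits found: 2
Result: 2


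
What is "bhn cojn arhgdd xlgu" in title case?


Input string: 'bhn cojn arhgdd xlgu'
Operation: capitalize first letter of each word
Word transformations: 'bhn'->'Bhn', 'cojn'->'Cojn', 'arhgdd'->'Arhgdd', 'xlgu'->'Xlgu'
Result: Bhn Cojn Arhgdd Xlgu


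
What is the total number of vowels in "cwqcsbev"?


Input string: 'cwqcsbev'
Operation: count vowels (a, e, i, o, u)
Scan: s[0]='c', s[1]='w', s[2]='q', s[3]='c', s[4]='s', s[5]='b', s[6]='e' (vowel), s[7]='v'
Vowels found: 1
Result: 1


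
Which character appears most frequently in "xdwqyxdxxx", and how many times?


Input: 'xdwqyxdxxx'
Operation: tally each character
Counts: 'd':2, 'q':1, 'w':1, 'x':5, 'y':1
Maximum: 'x' appears 5 times


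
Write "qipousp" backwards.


Input string: 'qipousp'
Operation: reverse character order
Original order: 'q' -> 'i' -> 'p' -> 'o' -> 'u' -> 's' -> 'p'
Reversed order: 'p' -> 's' -> 'u' -> 'o' -> 'p' -> 'i' -> 'q'
Result: psuopiq


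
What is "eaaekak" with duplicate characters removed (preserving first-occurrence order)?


Input: 'eaaekak'
Operation: keep first occurrence of each character
Scan: s[0]='e' new -> keep; s[1]='a' new -> keep; s[2]='a' seen -> skip; s[3]='e' seen -> skip; s[4]='k' new -> keep; s[5]='a' seen -> skip; s[6]='k' seen -> skip
Result: eak


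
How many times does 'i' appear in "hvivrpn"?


Input string: 'hvivrpn'
Target character: 'i'
Scan each position: s[2]='i'
Matches found at indices: 2
Total: 1


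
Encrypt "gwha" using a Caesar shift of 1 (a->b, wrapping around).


Input: 'gwha', shift = 1
Operation: for each letter, (position + 1) mod 26
Mapping: 'g'(6+1=7)->'h', 'w'(22+1=23)->'x', 'h'(7+1=8)->'i', 'a'(0+1=1)->'b'
Result: hxib


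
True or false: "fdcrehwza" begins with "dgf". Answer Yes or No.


Input string: 'fdcrehwza'
Prefix to check: 'dgf'
First 3 characters of input: 'fdc'
Match: False
Result: No


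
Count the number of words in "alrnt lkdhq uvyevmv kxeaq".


Input string: 'alrnt lkdhq uvyevmv kxeaq'
Operation: split by spaces
Words found: 'alrnt', 'lkdhq', 'uvyevmv', 'kxeaq'
Word count: 4


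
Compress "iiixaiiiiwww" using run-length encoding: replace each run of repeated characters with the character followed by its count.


Input: 'iiixaiiiiwww'
Operation: identify consecutive runs
Runs: 'iii' -> i3, 'x' -> x1, 'a' -> a1, 'iiii' -> i4, 'www' -> w3
Encoded: i3x1a1i4w3


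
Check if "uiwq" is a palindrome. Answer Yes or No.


Input string: 'uiwq'
Reversed: 'qwiu'
Compare pairs: s[0]='u' vs s[3]='q' (mismatch), s[1]='i' vs s[2]='w' (mismatch)
Palindrome: No


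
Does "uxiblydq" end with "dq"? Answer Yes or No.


Input string: 'uxiblydq'
Suffix to check: 'dq'
Last 2 characters of input: 'dq'
Match: True
Result: Yes


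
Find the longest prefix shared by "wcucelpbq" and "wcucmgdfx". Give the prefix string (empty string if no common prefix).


String 1: 'wcucelpbq'
String 2: 'wcucmgdfx'
Compare position by position:
pos 0: 'w' vs 'w' match
pos 1: 'c' vs 'c' match
pos 2: 'u' vs 'u' match
pos 3: 'c' vs 'c' match
pos 4: 'e' vs 'm' differ -> stop
Longest common prefix: "wcuc" (length 4)


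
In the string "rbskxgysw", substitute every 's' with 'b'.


Input string: 'rbskxgysw'
Operation: replace 's' with 'b'
Positions of 's': 2, 7
After replacement: rbbkxgybw


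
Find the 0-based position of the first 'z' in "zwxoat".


Input string: 'zwxoat'
Target: 'z'
Scanning left to right: s[0]='z'
First match at index: 0


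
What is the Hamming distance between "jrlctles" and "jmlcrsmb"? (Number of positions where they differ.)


String 1: 'jrlctles'
String 2: 'jmlcrsmb'
Compare each position: pos 0: 'j'=='j', pos 1: 'r'!='m', pos 2: 'l'=='l', pos 3: 'c'=='c', pos 4: 't'!='r', pos 5: 'l'!='s', pos 6: 'e'!='m', pos 7: 's'!='b'
Differing positions: 5
Hamming distance: 5


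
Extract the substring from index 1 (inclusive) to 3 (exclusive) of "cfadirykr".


Input string: 'cfadirykr'
Operation: slice [1:3]
Extract characters: s[1]='f', s[2]='a'
Result: fa


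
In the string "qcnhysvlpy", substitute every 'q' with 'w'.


Input string: 'qcnhysvlpy'
Operation: replace 'q' with 'w'
Positions of 'q': 0
After replacement: wcnhysvlpy


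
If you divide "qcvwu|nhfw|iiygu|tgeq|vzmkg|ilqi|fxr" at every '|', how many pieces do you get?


Input string: 'qcvwu|nhfw|iiygu|tgeq|vzmkg|ilqi|fxr'
Delimiter: '|'
Split result: 'qcvwu', 'nhfw', 'iiygu', 'tgeq', 'vzmkg', 'ilqi', 'fxr'
Number of parts: 7


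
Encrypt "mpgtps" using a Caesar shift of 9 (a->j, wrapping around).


Input: 'mpgtps', shift = 9
Operation: for each letter, (position + 9) mod 26
Mapping: 'm'(12+9=21)->'v', 'p'(15+9=24)->'y', 'g'(6+9=15)->'p', 't'(19+9=28, 28 mod 26=2)->'c', 'p'(15+9=24)->'y', 's'(18+9=27, 27 mod 26=1)->'b'
Result: vypcyb


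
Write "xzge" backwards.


Input string: 'xzge'
Operation: reverse character order
Original order: 'x' -> 'z' -> 'g' -> 'e'
Reversed order: 'e' -> 'g' -> 'z' -> 'x'
Result: egzx


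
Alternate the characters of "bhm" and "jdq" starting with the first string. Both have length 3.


String 1: 'bhm'
String 2: 'jdq'
Operation: alternate characters
Pairs: 'b'+'j', 'h'+'d', 'm'+'q'
Result: bjhdmq


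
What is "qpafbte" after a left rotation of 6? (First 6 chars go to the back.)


Input: 'qpafbte', shift = 6
Operation: split at index 6 and swap parts
Front part s[0:6] = 'qpafbt'
Back part s[6:] = 'e'
Rotated = back + front = 'e' + 'qpafbt'
Result: eqpafbt


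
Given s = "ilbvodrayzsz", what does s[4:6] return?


Input string: 'ilbvodrayzsz'
Operation: slice [4:6]
Extract characters: s[4]='o', s[5]='d'
Result: od


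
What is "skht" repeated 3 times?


Input string: 'skht'
Operation: repeat 3 times
Concatenation: 'skht' + 'skht' + 'skht'
Result: skhtskhtskht


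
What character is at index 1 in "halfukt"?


Input string: 'halfukt'
Operation: get character at index 1
Index mapping: s[0]='h', s[1]='a'
Result: 'a'


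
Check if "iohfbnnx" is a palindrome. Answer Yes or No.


Input string: 'iohfbnnx'
Reversed: 'xnnbfhoi'
Compare pairs: s[0]='i' vs s[7]='x' (mismatch), s[1]='o' vs s[6]='n' (mismatch), s[2]='h' vs s[5]='n' (mismatch), s[3]='f' vs s[4]='b' (mismatch)
Palindrome: No


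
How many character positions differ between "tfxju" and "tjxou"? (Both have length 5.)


String 1: 'tfxju'
String 2: 'tjxou'
Compare each position: pos 0: 't'=='t', pos 1: 'f'!='j', pos 2: 'x'=='x', pos 3: 'j'!='o', pos 4: 'u'=='u'
Differing positions: 2
Hamming distance: 2


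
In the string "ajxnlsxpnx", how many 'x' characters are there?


Input string: 'ajxnlsxpnx'
Target character: 'x'
Scan each position: s[2]='x', s[6]='x', s[9]='x'
Matches found at indices: 2, 6, 9
Total: 3


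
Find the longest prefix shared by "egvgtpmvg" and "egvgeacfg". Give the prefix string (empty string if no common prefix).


String 1: 'egvgtpmvg'
String 2: 'egvgeacfg'
Compare position by position:
pos 0: 'e' vs 'e' match
pos 1: 'g' vs 'g' match
pos 2: 'v' vs 'v' match
pos 3: 'g' vs 'g' match
pos 4: 't' vs 'e' differ -> stop
Longest common prefix: "egvg" (length 4)


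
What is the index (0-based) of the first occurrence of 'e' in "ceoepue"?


Input string: 'ceoepue'
Target: 'e'
Scanning left to right: s[0]='c', s[1]='e'
First match at index: 1


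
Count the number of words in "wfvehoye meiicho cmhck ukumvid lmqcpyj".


Input string: 'wfvehoye meiicho cmhck ukumvid lmqcpyj'
Operation: split by spaces
Words found: 'wfvehoye', 'meiicho', 'cmhck', 'ukumvid', 'lmqcpyj'
Word count: 5


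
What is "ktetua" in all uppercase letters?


Input string: 'ktetua'
Operation: convert each letter to uppercase
Mapping: 'k'->'K', 't'->'T', 'e'->'E', 't'->'T', 'u'->'U', 'a'->'A'
Result: KTETUA


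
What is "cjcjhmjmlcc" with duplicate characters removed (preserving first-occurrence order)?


Input: 'cjcjhmjmlcc'
Operation: keep first occurrence of each character
Scan: s[0]='c' new -> keep; s[1]='j' new -> keep; s[2]='c' seen -> skip; s[3]='j' seen -> skip; s[4]='h' new -> keep; s[5]='m' new -> keep; s[6]='j' seen -> skip; s[7]='m' seen -> skip; s[8]='l' new -> keep; s[9]='c' seen -> skip; s[10]='c' seen -> skip
Result: cjhml


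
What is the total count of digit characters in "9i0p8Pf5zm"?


Input string: '9i0p8Pf5zm'
Operation: count digit characters (0-9)
Scan: '9'(digit), 'i', '0'(digit), 'p', '8'(digit), 'P', 'f', '5'(digit), 'z', 'm'
Digits found: 4
Result: 4


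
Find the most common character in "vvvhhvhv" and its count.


Input: 'vvvhhvhv'
Operation: tally each character
Counts: 'h':3, 'v':5
Maximum: 'v' appears 5 times


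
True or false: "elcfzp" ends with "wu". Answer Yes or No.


Input string: 'elcfzp'
Suffix to check: 'wu'
Last 2 characters of input: 'zp'
Match: False
Result: No


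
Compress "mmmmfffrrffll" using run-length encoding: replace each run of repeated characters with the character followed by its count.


Input: 'mmmmfffrrffll'
Operation: identify consecutive runs
Runs: 'mmmm' -> m4, 'fff' -> f3, 'rr' -> r2, 'ff' -> f2, 'll' -> l2
Encoded: m4f3r2f2l2


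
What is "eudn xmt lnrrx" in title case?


Input string: 'eudn xmt lnrrx'
Operation: capitalize first letter of each word
Word transformations: 'eudn'->'Eudn', 'xmt'->'Xmt', 'lnrrx'->'Lnrrx'
Result: Eudn Xmt Lnrrx


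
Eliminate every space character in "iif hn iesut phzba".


Input string: 'iif hn iesut phzba'
Operation: remove all spaces
Words: 'iif', 'hn', 'iesut', 'phzba'
Join without spaces: iifhniesutphzba


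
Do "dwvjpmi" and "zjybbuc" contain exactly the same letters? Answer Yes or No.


String 1: 'dwvjpmi' -> sorted: 'dijmpvw'
String 2: 'zjybbuc' -> sorted: 'bbcjuyz'
Compare sorted forms: 'dijmpvw' != 'bbcjuyz'
Anagram: No


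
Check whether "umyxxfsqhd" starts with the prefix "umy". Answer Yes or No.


Input string: 'umyxxfsqhd'
Prefix to check: 'umy'
First 3 characters of input: 'umy'
Match: True
Result: Yes


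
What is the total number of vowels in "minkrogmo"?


Input string: 'minkrogmo'
Operation: count vowels (a, e, i, o, u)
Scan: s[0]='m', s[1]='i' (vowel), s[2]='n', s[3]='k', s[4]='r', s[5]='o' (vowel), s[6]='g', s[7]='m', s[8]='o' (vowel)
Vowels found: 3
Result: 3


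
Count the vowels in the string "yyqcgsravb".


Input string: 'yyqcgsravb'
Operation: count vowels (a, e, i, o, u)
Scan: s[0]='y', s[1]='y', s[2]='q', s[3]='c', s[4]='g', s[5]='s', s[6]='r', s[7]='a' (vowel), s[8]='v', s[9]='b'
Vowels found: 1
Result: 1


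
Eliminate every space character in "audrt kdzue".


Input string: 'audrt kdzue'
Operation: remove all spaces
Words: 'audrt', 'kdzue'
Join without spaces: audrtkdzue


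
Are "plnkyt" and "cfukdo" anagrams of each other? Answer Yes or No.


String 1: 'plnkyt' -> sorted: 'klnpty'
String 2: 'cfukdo' -> sorted: 'cdfkou'
Compare sorted forms: 'klnpty' != 'cdfkou'
Anagram: No


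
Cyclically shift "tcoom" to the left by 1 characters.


Input: 'tcoom', shift = 1
Operation: split at index 1 and swap parts
Front part s[0:1] = 't'
Back part s[1:] = 'coom'
Rotated = back + front = 'coom' + 't'
Result: coomt


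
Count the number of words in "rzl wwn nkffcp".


Input string: 'rzl wwn nkffcp'
Operation: split by spaces
Words found: 'rzl', 'wwn', 'nkffcp'
Word count: 3


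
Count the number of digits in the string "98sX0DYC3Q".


Input string: '98sX0DYC3Q'
Operation: count digit characters (0-9)
Scan: '9'(digit), '8'(digit), 's', 'X', '0'(digit), 'D', 'Y', 'C', '3'(digit), 'Q'
Digits found: 4
Result: 4


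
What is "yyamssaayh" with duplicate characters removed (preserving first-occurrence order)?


Input: 'yyamssaayh'
Operation: keep first occurrence of each character
Scan: s[0]='y' new -> keep; s[1]='y' seen -> skip; s[2]='a' new -> keep; s[3]='m' new -> keep; s[4]='s' new -> keep; s[5]='s' seen -> skip; s[6]='a' seen -> skip; s[7]='a' seen -> skip; s[8]='y' seen -> skip; s[9]='h' new -> keep
Result: yamsh


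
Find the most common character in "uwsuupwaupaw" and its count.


Input: 'uwsuupwaupaw'
Operation: tally each character
Counts: 'a':2, 'p':2, 's':1, 'u':4, 'w':3
Maximum: 'u' appears 4 times


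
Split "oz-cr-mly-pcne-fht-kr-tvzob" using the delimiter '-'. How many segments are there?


Input string: 'oz-cr-mly-pcne-fht-kr-tvzob'
Delimiter: '-'
Split result: 'oz', 'cr', 'mly', 'pcne', 'fht', 'kr', 'tvzob'
Number of parts: 7


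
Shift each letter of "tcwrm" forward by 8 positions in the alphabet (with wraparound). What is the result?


Input: 'tcwrm', shift = 8
Operation: for each letter, (position + 8) mod 26
Mapping: 't'(19+8=27, 27 mod 26=1)->'b', 'c'(2+8=10)->'k', 'w'(22+8=30, 30 mod 26=4)->'e', 'r'(17+8=25)->'z', 'm'(12+8=20)->'u'
Result: bkezu


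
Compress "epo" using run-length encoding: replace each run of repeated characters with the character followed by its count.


Input: 'epo'
Operation: identify consecutive runs
Runs: 'e' -> e1, 'p' -> p1, 'o' -> o1
Encoded: e1p1o1


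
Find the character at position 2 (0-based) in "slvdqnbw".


Input string: 'slvdqnbw'
Operation: get character at index 2
Index mapping: s[0]='s', s[1]='l', s[2]='v'
Result: 'v'


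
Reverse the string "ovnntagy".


Input string: 'ovnntagy'
Operation: reverse character order
Original order: 'o' -> 'v' -> 'n' -> 'n' -> 't' -> 'a' -> 'g' -> 'y'
Reversed order: 'y' -> 'g' -> 'a' -> 't' -> 'n' -> 'n' -> 'v' -> 'o'
Result: ygatnnvo


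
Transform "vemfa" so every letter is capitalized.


Input string: 'vemfa'
Operation: convert each letter to uppercase
Mapping: 'v'->'V', 'e'->'E', 'm'->'M', 'f'->'F', 'a'->'A'
Result: VEMFA


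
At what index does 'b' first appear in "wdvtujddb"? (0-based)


Input string: 'wdvtujddb'
Target: 'b'
Scanning left to right: s[0]='w', s[1]='d', s[2]='v', s[3]='t', s[4]='u', s[5]='j', s[6]='d', s[7]='d', s[8]='b'
First match at index: 8


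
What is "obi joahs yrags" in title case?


Input string: 'obi joahs yrags'
Operation: capitalize first letter of each word
Word transformations: 'obi'->'Obi', 'joahs'->'Joahs', 'yrags'->'Yrags'
Result: Obi Joahs Yrags


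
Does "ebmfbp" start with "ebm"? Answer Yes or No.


Input string: 'ebmfbp'
Prefix to check: 'ebm'
First 3 characters of input: 'ebm'
Match: True
Result: Yes


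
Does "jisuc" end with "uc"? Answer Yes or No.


Input string: 'jisuc'
Suffix to check: 'uc'
Last 2 characters of input: 'uc'
Match: True
Result: Yes


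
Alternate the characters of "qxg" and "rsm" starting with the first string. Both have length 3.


String 1: 'qxg'
String 2: 'rsm'
Operation: alternate characters
Pairs: 'q'+'r', 'x'+'s', 'g'+'m'
Result: qrxsgm


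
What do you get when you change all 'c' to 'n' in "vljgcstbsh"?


Input string: 'vljgcstbsh'
Operation: replace 'c' with 'n'
Positions of 'c': 4
After replacement: vljgnstbsh


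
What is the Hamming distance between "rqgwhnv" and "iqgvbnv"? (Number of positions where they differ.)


String 1: 'rqgwhnv'
String 2: 'iqgvbnv'
Compare each position: pos 0: 'r'!='i', pos 1: 'q'=='q', pos 2: 'g'=='g', pos 3: 'w'!='v', pos 4: 'h'!='b', pos 5: 'n'=='n', pos 6: 'v'=='v'
Differing positions: 3
Hamming distance: 3
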